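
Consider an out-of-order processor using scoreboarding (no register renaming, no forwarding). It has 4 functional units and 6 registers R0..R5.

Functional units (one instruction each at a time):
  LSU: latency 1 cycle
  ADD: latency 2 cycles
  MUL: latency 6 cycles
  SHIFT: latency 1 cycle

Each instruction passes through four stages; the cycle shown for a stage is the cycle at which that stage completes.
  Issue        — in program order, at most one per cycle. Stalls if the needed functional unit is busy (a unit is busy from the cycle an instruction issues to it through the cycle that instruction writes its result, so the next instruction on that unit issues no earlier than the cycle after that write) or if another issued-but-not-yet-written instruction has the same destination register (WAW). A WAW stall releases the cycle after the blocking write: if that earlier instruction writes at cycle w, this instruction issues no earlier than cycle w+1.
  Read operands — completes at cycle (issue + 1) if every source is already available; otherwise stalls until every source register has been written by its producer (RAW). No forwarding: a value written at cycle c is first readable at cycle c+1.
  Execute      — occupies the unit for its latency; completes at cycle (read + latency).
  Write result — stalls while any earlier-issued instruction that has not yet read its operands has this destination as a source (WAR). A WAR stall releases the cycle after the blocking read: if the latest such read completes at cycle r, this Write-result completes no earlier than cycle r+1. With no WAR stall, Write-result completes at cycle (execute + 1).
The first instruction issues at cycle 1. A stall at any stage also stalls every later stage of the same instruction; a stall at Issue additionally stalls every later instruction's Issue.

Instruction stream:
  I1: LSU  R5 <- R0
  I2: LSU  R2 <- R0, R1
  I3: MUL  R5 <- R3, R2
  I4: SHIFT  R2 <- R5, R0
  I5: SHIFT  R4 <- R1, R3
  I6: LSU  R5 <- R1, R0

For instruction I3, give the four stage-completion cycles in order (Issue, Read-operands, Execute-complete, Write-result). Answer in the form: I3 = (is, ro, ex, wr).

I1 -> (1, 2, 3, 4)
I2 -> (5, 6, 7, 8)  // struct: LSU busy until I1 writes@4
I3 -> (6, 9, 15, 16)  // RAW R2: wait I2 write@8
I4 -> (9, 17, 18, 19)  // WAW R2: wait I2 write@8, RAW R5: wait I3 write@16
I5 -> (20, 21, 22, 23)  // struct: SHIFT busy until I4 writes@19
I6 -> (21, 22, 23, 24)

I3 = (6, 9, 15, 16)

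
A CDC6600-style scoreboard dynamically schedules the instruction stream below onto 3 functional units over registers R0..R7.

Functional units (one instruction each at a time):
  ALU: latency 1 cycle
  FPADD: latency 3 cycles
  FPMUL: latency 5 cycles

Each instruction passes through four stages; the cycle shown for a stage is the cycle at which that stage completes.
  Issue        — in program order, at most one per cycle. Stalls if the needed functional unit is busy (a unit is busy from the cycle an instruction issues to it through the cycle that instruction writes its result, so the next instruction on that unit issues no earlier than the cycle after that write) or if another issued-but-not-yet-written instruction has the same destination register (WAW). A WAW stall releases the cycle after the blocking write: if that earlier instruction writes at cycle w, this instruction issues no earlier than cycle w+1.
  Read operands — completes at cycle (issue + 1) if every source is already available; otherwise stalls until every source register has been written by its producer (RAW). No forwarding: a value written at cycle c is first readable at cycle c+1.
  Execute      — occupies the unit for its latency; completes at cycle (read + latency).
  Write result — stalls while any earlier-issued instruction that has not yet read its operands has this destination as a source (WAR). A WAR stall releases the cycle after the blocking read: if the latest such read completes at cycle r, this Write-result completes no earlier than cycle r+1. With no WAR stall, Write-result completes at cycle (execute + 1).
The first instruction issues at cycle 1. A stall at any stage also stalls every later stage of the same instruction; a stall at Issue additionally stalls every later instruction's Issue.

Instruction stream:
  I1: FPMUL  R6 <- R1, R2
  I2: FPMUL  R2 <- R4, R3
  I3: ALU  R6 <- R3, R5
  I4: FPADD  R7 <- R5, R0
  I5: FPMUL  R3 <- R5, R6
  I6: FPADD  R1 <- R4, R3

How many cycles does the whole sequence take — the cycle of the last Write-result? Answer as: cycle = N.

cycle = 29

t=1  I1→FPMUL
t=2  I1 RO
t=7  I1 EX
t=8  I1 WR R6
t=9  I2→FPMUL
t=10  I2 RO, I3→ALU
t=11  I3 RO, I4→FPADD
t=12  I3 EX, I4 RO
t=13  I3 WR R6
t=15  I2 EX, I4 EX
t=16  I2 WR R2, I4 WR R7
t=17  I5→FPMUL
t=18  I5 RO, I6→FPADD
t=23  I5 EX
t=24  I5 WR R3
t=25  I6 RO
t=28  I6 EX
t=29  I6 WR R1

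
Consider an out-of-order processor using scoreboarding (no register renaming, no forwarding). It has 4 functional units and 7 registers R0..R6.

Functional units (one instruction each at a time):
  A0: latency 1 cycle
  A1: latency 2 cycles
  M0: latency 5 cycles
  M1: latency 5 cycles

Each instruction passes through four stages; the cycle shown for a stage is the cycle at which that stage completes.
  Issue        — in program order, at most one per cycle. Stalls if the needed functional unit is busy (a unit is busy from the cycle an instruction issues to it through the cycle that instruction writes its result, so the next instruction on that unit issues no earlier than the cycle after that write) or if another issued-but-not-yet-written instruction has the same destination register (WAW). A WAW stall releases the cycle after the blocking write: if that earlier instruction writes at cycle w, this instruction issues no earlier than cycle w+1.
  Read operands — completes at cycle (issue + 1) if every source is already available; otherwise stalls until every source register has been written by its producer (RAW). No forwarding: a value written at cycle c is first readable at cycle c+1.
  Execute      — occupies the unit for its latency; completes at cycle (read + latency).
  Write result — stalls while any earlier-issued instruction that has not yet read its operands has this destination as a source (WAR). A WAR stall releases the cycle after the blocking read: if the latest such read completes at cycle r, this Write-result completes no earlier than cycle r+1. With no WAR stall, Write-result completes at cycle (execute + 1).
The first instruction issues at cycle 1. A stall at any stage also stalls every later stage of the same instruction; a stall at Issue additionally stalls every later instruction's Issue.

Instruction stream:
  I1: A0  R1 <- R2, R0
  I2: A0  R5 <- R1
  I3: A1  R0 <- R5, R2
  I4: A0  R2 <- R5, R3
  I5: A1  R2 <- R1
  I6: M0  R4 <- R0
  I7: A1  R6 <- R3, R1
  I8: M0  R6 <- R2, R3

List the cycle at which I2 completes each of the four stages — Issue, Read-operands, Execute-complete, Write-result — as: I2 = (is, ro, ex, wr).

  I1 | 1 | 2 | 3 | 4
  I2 | 5 | 6 | 7 | 8   struct: A0 busy until I1 writes@4
  I3 | 6 | 9 | 11 | 12   RAW R5: wait I2 write@8
  I4 | 9 | 10 | 11 | 12   struct: A0 busy until I2 writes@8
  I5 | 13 | 14 | 16 | 17   WAW R2: wait I4 write@12
  I6 | 14 | 15 | 20 | 21
  I7 | 18 | 19 | 21 | 22   struct: A1 busy until I5 writes@17
  I8 | 23 | 24 | 29 | 30   WAW R6: wait I7 write@22

I2 = (5, 6, 7, 8)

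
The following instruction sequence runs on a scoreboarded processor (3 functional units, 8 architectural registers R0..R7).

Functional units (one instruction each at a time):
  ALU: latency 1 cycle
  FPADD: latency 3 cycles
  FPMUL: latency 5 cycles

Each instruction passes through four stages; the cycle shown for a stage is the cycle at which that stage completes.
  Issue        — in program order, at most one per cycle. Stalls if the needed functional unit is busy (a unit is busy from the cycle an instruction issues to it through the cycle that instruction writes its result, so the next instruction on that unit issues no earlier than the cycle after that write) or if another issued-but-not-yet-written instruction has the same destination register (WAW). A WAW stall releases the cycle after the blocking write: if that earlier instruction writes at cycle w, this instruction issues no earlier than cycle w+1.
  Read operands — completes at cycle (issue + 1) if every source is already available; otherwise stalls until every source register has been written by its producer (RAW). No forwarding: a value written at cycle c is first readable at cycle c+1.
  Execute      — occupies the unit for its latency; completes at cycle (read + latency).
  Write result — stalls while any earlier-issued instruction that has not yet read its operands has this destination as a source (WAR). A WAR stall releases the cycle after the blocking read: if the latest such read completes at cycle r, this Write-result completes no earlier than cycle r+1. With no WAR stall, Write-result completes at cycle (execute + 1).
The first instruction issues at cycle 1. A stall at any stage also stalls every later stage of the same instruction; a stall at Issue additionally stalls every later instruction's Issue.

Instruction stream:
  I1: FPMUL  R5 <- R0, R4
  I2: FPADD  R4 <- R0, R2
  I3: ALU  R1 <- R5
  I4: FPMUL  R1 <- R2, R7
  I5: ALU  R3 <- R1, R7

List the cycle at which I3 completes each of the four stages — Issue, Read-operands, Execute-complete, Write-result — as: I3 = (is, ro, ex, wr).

I3 = (3, 9, 10, 11)

I1: IS=1 RO=2 EX=7 WR=8
I2: IS=2 RO=3 EX=6 WR=7
I3: IS=3 RO=9 EX=10 WR=11  [RAW R5: wait I1 write@8]
I4: IS=12 RO=13 EX=18 WR=19  [WAW R1: wait I3 write@11]
I5: IS=13 RO=20 EX=21 WR=22  [RAW R1: wait I4 write@19]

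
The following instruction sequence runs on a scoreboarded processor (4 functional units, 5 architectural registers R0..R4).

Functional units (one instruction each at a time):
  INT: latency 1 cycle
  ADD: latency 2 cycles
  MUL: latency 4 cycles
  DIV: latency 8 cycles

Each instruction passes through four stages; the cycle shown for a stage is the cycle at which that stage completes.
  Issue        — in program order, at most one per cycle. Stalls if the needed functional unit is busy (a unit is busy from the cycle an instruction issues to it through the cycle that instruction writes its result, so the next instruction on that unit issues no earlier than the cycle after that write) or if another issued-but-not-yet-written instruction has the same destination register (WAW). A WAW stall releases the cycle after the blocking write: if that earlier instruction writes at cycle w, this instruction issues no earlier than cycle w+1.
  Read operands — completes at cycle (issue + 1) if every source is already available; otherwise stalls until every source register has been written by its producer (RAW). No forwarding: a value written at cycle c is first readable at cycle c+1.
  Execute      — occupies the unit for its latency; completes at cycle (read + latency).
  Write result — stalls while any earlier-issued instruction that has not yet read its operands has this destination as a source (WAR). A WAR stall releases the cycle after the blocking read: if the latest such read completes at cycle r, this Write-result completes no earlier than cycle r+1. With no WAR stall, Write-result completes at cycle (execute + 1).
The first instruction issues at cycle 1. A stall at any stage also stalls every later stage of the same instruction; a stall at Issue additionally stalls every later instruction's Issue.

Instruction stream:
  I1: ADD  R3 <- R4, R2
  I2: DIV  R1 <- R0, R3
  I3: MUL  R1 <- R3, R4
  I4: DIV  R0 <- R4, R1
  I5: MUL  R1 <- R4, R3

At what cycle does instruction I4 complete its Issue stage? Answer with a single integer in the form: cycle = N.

1) issue 1, read 2, done 4, write 5
2) issue 2, read 6, done 14, write 15  <RAW R3: wait I1 write@5>
3) issue 16, read 17, done 21, write 22  <WAW R1: wait I2 write@15>
4) issue 17, read 23, done 31, write 32  <RAW R1: wait I3 write@22>
5) issue 23, read 24, done 28, write 29  <struct: MUL busy until I3 writes@22>

cycle = 17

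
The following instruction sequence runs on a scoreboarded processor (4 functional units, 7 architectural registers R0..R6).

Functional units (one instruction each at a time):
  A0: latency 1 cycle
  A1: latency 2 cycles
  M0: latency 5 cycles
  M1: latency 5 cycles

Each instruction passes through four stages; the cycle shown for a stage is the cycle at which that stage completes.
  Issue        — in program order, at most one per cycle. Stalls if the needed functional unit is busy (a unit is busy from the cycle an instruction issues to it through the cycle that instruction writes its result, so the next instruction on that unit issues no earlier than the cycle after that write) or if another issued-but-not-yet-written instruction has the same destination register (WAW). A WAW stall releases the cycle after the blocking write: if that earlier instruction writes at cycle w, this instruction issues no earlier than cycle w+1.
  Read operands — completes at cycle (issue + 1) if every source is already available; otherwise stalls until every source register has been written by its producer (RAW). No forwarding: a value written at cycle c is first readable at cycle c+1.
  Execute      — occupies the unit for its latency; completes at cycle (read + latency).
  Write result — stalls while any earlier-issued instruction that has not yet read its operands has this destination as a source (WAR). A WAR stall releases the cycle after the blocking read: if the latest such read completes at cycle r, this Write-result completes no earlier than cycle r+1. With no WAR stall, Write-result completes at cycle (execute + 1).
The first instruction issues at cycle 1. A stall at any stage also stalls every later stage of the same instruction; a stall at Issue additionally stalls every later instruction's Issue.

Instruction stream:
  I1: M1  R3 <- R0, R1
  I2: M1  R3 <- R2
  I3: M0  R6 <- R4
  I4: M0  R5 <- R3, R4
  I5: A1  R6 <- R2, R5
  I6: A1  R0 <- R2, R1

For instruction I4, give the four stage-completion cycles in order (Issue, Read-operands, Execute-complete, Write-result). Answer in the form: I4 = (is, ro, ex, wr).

t=1  I1 issues→M1
t=2  I1 reads
t=7  I1 exec-done
t=8  I1 writes R3
t=9  I2 issues→M1
t=10  I2 reads · I3 issues→M0
t=11  I3 reads
t=15  I2 exec-done
t=16  I2 writes R3 · I3 exec-done
t=17  I3 writes R6
t=18  I4 issues→M0
t=19  I4 reads · I5 issues→A1
t=24  I4 exec-done
t=25  I4 writes R5
t=26  I5 reads
t=28  I5 exec-done
t=29  I5 writes R6
t=30  I6 issues→A1
t=31  I6 reads
t=33  I6 exec-done
t=34  I6 writes R0

I4 = (18, 19, 24, 25)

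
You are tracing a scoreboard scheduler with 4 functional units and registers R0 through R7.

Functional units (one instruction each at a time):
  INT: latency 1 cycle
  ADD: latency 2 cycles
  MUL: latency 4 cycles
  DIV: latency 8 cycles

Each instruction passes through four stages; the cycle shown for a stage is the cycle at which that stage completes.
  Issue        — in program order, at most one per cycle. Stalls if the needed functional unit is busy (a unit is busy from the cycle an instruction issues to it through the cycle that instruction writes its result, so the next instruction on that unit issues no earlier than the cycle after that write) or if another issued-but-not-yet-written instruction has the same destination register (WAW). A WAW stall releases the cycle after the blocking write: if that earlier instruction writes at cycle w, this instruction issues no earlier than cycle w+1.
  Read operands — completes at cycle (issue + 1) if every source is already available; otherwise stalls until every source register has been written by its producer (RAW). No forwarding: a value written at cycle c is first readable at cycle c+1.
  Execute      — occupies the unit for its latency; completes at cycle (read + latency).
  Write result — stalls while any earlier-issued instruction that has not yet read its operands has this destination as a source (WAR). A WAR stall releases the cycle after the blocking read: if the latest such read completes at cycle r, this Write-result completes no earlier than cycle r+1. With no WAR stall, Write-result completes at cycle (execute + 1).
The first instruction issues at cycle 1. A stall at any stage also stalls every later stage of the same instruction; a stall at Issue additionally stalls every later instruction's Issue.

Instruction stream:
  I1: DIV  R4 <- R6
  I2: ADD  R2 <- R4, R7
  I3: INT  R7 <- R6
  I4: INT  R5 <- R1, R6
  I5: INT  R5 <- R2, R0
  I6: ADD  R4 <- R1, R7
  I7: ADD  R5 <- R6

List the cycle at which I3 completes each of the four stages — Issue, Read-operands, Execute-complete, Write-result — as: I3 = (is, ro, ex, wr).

I1  is:1  ro:2  ex:10  wr:11
I2  is:2  ro:12  ex:14  wr:15  — RAW R4: wait I1 write@11
I3  is:3  ro:4  ex:5  wr:13  — WAR R7: wait I2 read@12
I4  is:14  ro:15  ex:16  wr:17  — struct: INT busy until I3 writes@13
I5  is:18  ro:19  ex:20  wr:21  — struct: INT busy until I4 writes@17
I6  is:19  ro:20  ex:22  wr:23
I7  is:24  ro:25  ex:27  wr:28  — struct: ADD busy until I6 writes@23

I3 = (3, 4, 5, 13)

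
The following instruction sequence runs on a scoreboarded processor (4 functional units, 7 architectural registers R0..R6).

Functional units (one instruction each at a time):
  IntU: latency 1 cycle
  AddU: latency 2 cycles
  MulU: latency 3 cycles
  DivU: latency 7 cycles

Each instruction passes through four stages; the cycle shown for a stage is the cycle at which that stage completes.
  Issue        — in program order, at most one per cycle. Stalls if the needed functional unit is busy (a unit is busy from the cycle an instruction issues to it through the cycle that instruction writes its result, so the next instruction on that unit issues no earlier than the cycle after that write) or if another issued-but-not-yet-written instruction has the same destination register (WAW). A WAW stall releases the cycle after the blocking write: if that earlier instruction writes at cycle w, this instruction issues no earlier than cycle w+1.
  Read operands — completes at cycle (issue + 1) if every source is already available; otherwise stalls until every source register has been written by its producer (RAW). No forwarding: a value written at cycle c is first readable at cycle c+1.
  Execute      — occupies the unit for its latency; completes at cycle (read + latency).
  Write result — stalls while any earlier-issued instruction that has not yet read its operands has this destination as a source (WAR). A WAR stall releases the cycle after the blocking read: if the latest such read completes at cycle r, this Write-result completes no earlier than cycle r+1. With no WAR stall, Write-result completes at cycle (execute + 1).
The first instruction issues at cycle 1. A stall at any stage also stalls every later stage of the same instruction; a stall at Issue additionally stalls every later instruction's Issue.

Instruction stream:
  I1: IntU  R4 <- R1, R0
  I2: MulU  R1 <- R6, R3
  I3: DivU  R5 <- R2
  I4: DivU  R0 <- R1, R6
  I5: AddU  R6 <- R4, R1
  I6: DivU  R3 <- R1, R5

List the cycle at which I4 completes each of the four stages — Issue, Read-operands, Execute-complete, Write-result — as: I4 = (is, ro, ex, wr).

I1 -> (1, 2, 3, 4)
I2 -> (2, 3, 6, 7)
I3 -> (3, 4, 11, 12)
I4 -> (13, 14, 21, 22)  // struct: DivU busy until I3 writes@12
I5 -> (14, 15, 17, 18)
I6 -> (23, 24, 31, 32)  // struct: DivU busy until I4 writes@22

I4 = (13, 14, 21, 22)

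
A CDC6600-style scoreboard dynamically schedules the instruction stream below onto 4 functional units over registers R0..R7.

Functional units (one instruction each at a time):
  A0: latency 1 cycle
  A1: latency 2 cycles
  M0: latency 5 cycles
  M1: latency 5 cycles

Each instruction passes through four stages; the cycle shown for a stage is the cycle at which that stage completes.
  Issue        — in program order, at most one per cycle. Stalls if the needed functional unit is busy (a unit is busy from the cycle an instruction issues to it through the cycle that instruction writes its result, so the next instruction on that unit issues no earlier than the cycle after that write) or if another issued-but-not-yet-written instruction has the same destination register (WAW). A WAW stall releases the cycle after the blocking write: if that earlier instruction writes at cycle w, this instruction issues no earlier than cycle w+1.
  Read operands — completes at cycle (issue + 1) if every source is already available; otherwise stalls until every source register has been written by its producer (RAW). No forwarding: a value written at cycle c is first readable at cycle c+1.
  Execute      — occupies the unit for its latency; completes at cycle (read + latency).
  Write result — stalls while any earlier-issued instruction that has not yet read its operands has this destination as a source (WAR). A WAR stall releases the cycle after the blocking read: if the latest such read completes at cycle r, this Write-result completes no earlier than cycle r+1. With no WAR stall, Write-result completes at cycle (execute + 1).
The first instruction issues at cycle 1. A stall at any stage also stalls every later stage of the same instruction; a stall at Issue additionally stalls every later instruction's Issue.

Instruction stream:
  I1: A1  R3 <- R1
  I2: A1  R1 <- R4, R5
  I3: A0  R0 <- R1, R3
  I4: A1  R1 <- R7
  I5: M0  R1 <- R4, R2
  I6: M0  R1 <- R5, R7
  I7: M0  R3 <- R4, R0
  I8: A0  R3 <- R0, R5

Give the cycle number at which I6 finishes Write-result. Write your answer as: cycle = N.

I1  is:1  ro:2  ex:4  wr:5
I2  is:6  ro:7  ex:9  wr:10  — struct: A1 busy until I1 writes@5
I3  is:7  ro:11  ex:12  wr:13  — RAW R1: wait I2 write@10
I4  is:11  ro:12  ex:14  wr:15  — struct: A1 busy until I2 writes@10
I5  is:16  ro:17  ex:22  wr:23  — WAW R1: wait I4 write@15
I6  is:24  ro:25  ex:30  wr:31  — struct: M0 busy until I5 writes@23
I7  is:32  ro:33  ex:38  wr:39  — struct: M0 busy until I6 writes@31
I8  is:40  ro:41  ex:42  wr:43  — WAW R3: wait I7 write@39

cycle = 31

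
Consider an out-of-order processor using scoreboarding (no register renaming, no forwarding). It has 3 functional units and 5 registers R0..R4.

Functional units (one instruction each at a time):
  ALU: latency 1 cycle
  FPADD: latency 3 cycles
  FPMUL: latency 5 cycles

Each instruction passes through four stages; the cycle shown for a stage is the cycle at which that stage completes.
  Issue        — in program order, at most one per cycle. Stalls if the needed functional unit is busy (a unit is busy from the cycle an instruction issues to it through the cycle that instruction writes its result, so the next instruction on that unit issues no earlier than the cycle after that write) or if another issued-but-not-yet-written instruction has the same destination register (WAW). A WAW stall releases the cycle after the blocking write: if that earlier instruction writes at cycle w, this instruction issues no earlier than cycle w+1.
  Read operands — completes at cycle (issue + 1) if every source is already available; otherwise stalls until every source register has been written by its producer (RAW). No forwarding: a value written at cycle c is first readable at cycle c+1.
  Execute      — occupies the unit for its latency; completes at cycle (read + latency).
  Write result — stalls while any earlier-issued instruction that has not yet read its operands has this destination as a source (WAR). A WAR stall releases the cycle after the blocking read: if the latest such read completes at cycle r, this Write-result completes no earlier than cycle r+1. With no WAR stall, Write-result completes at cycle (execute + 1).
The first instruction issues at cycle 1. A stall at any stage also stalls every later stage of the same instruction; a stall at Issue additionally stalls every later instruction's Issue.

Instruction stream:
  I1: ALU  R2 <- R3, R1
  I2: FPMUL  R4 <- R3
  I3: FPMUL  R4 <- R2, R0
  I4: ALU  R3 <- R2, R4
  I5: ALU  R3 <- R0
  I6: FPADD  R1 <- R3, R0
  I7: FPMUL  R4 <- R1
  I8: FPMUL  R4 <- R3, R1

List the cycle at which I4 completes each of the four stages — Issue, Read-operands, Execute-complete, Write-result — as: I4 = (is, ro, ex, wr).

I4 = (11, 18, 19, 20)

t=1  I1 issues→ALU
t=2  I1 reads · I2 issues→FPMUL
t=3  I1 exec-done · I2 reads
t=4  I1 writes R2
t=8  I2 exec-done
t=9  I2 writes R4
t=10  I3 issues→FPMUL
t=11  I3 reads · I4 issues→ALU
t=16  I3 exec-done
t=17  I3 writes R4
t=18  I4 reads
t=19  I4 exec-done
t=20  I4 writes R3
t=21  I5 issues→ALU
t=22  I5 reads · I6 issues→FPADD
t=23  I5 exec-done · I7 issues→FPMUL
t=24  I5 writes R3
t=25  I6 reads
t=28  I6 exec-done
t=29  I6 writes R1
t=30  I7 reads
t=35  I7 exec-done
t=36  I7 writes R4
t=37  I8 issues→FPMUL
t=38  I8 reads
t=43  I8 exec-done
t=44  I8 writes R4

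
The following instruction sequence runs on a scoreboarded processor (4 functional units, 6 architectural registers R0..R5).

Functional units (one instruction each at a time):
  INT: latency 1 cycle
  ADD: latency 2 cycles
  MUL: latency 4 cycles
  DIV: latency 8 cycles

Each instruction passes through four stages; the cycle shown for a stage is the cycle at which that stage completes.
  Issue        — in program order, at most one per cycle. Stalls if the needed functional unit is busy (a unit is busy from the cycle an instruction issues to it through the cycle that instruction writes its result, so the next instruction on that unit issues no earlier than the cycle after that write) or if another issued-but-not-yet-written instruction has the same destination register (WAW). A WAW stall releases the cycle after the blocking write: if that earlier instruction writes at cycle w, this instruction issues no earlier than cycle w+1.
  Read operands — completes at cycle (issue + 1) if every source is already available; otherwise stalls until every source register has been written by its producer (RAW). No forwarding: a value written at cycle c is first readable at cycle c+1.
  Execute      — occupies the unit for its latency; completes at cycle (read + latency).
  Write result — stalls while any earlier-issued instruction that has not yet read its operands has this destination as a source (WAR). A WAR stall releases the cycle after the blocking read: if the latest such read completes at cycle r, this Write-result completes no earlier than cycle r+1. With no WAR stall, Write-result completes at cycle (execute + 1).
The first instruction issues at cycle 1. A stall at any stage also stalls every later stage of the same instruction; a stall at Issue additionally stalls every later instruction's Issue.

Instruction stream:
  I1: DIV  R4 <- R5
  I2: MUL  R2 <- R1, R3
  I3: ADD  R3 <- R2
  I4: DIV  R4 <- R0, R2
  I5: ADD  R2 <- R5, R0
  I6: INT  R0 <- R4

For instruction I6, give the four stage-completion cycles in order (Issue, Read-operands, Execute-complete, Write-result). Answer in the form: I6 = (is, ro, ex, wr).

  I1 | 1 | 2 | 10 | 11
  I2 | 2 | 3 | 7 | 8
  I3 | 3 | 9 | 11 | 12   RAW R2: wait I2 write@8
  I4 | 12 | 13 | 21 | 22   struct: DIV busy until I1 writes@11
  I5 | 13 | 14 | 16 | 17
  I6 | 14 | 23 | 24 | 25   RAW R4: wait I4 write@22

I6 = (14, 23, 24, 25)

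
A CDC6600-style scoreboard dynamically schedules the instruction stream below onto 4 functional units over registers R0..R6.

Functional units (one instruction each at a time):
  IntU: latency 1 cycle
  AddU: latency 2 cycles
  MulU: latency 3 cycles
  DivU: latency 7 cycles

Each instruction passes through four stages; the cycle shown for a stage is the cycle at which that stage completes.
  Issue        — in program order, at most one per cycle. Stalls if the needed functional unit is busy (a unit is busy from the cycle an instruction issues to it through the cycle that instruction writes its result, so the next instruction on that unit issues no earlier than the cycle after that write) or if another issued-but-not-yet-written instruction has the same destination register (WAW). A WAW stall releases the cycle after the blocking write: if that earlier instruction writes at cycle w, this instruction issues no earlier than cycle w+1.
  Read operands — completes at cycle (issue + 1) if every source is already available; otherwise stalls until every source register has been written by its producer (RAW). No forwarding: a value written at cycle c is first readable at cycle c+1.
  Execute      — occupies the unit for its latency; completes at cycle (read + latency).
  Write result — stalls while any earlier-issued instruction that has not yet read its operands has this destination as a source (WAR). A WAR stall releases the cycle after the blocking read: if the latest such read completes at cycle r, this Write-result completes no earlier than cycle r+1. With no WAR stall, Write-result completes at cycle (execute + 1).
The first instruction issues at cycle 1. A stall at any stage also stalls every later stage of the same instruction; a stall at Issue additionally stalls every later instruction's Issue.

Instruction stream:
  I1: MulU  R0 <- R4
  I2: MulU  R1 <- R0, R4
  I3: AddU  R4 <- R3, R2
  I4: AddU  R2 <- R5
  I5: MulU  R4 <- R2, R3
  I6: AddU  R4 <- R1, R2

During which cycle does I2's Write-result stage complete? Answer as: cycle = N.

cycle = 12

cycle 1: issue I1 (MulU)
cycle 2: I1 read-ops
cycle 5: I1 finished on MulU
cycle 6: I1→R0
cycle 7: issue I2 (MulU)
cycle 8: I2 read-ops; issue I3 (AddU)
cycle 9: I3 read-ops
cycle 11: I2 finished on MulU; I3 finished on AddU
cycle 12: I2→R1; I3→R4
cycle 13: issue I4 (AddU)
cycle 14: I4 read-ops; issue I5 (MulU)
cycle 16: I4 finished on AddU
cycle 17: I4→R2
cycle 18: I5 read-ops
cycle 21: I5 finished on MulU
cycle 22: I5→R4
cycle 23: issue I6 (AddU)
cycle 24: I6 read-ops
cycle 26: I6 finished on AddU
cycle 27: I6→R4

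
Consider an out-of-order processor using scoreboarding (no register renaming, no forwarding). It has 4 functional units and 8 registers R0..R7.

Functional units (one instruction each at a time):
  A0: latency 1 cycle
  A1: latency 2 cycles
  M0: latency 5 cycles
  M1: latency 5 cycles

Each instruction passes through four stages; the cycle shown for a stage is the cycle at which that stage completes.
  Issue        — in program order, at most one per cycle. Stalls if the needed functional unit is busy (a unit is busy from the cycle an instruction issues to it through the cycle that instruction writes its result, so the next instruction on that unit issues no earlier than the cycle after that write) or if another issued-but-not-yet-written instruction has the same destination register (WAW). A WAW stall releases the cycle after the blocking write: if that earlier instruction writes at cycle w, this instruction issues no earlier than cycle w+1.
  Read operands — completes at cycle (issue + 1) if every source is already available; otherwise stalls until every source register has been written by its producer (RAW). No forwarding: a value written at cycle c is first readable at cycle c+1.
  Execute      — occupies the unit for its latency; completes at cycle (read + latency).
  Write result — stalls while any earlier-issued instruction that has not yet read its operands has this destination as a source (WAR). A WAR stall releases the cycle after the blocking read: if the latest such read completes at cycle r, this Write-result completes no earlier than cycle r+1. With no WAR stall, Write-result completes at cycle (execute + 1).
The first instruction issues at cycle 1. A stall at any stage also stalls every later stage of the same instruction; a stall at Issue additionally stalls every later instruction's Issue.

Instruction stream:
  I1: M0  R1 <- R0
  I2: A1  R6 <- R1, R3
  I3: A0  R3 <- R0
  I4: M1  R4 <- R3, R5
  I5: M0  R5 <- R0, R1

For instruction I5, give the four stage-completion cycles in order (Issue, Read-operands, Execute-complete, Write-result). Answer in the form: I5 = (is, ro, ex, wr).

I5 = (9, 10, 15, 16)

t=1  I1→M0
t=2  I1 RO | I2→A1
t=3  I3→A0
t=4  I3 RO | I4→M1
t=5  I3 EX
t=7  I1 EX
t=8  I1 WR R1
t=9  I2 RO | I5→M0
t=10  I3 WR R3 | I5 RO
t=11  I2 EX | I4 RO
t=12  I2 WR R6
t=15  I5 EX
t=16  I4 EX | I5 WR R5
t=17  I4 WR R4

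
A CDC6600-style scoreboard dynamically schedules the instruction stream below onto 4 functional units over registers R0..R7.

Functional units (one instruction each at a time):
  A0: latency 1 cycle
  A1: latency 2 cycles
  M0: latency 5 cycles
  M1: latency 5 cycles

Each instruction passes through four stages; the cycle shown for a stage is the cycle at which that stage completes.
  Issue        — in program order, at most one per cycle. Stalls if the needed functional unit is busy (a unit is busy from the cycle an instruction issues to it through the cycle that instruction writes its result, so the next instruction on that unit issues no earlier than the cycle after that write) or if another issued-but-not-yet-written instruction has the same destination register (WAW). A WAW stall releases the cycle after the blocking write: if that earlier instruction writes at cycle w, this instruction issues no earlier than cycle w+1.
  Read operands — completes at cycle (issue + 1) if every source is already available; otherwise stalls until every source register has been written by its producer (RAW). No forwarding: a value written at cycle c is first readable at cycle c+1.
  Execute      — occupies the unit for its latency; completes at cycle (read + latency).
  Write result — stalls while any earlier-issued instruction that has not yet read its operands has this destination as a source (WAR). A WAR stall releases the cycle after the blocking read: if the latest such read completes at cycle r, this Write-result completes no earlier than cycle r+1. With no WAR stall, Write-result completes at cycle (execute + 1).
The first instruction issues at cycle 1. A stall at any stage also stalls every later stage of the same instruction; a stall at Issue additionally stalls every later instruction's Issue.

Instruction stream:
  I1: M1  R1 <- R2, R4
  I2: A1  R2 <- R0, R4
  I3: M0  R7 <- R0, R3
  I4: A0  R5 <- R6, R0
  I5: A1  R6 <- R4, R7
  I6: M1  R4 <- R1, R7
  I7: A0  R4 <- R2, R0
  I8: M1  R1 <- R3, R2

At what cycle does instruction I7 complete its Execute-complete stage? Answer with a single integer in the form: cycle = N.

cycle = 20

  I1 | 1 | 2 | 7 | 8
  I2 | 2 | 3 | 5 | 6
  I3 | 3 | 4 | 9 | 10
  I4 | 4 | 5 | 6 | 7
  I5 | 7 | 11 | 13 | 14   struct: A1 busy until I2 writes@6 · RAW R7: wait I3 write@10
  I6 | 9 | 11 | 16 | 17   struct: M1 busy until I1 writes@8 · RAW R7: wait I3 write@10
  I7 | 18 | 19 | 20 | 21   WAW R4: wait I6 write@17
  I8 | 19 | 20 | 25 | 26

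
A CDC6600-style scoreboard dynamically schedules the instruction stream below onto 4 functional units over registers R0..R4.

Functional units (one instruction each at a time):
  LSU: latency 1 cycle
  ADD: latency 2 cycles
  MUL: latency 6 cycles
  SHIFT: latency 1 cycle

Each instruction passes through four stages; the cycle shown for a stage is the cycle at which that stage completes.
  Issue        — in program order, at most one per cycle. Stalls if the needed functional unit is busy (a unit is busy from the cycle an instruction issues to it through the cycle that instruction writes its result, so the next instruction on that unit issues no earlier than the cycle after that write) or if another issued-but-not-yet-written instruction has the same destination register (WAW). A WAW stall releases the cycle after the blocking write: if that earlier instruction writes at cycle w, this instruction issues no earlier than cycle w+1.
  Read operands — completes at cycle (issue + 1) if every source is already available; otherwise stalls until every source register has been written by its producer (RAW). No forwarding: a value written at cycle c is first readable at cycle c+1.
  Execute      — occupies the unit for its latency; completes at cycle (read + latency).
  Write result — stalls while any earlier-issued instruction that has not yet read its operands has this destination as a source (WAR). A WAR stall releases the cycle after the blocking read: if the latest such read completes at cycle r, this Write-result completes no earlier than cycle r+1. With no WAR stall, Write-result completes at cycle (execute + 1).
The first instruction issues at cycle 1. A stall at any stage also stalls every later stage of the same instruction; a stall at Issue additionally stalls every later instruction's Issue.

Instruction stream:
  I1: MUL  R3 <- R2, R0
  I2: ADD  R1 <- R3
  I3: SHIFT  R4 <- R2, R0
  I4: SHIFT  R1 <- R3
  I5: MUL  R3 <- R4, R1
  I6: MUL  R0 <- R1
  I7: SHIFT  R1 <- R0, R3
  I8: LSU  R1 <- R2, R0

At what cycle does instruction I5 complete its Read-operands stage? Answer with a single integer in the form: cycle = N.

cycle = 18

I1  is:1  ro:2  ex:8  wr:9
I2  is:2  ro:10  ex:12  wr:13  — RAW R3: wait I1 write@9
I3  is:3  ro:4  ex:5  wr:6
I4  is:14  ro:15  ex:16  wr:17  — WAW R1: wait I2 write@13
I5  is:15  ro:18  ex:24  wr:25  — RAW R1: wait I4 write@17
I6  is:26  ro:27  ex:33  wr:34  — struct: MUL busy until I5 writes@25
I7  is:27  ro:35  ex:36  wr:37  — RAW R0: wait I6 write@34
I8  is:38  ro:39  ex:40  wr:41  — WAW R1: wait I7 write@37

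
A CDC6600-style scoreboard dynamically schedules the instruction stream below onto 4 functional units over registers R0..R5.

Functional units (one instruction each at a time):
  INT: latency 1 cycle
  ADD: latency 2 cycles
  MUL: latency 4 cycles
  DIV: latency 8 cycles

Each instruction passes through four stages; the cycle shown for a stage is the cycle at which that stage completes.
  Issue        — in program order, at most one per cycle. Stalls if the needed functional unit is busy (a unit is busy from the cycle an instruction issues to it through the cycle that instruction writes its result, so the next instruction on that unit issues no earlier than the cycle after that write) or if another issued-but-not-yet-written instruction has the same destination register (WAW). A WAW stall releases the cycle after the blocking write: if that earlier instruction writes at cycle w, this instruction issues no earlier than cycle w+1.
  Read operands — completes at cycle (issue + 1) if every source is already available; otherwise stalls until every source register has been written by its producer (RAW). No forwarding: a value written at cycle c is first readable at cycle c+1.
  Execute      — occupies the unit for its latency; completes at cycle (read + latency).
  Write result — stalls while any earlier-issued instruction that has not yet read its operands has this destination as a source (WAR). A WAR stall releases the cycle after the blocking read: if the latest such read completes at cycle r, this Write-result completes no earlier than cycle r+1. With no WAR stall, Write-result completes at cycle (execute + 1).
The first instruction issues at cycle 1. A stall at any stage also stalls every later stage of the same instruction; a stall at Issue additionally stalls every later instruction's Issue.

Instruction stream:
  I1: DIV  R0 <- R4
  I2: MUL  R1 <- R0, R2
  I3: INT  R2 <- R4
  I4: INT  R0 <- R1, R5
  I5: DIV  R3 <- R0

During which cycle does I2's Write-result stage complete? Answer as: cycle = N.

cycle = 17

I1  is:1  ro:2  ex:10  wr:11
I2  is:2  ro:12  ex:16  wr:17  — RAW R0: wait I1 write@11
I3  is:3  ro:4  ex:5  wr:13  — WAR R2: wait I2 read@12
I4  is:14  ro:18  ex:19  wr:20  — struct: INT busy until I3 writes@13, RAW R1: wait I2 write@17
I5  is:15  ro:21  ex:29  wr:30  — RAW R0: wait I4 write@20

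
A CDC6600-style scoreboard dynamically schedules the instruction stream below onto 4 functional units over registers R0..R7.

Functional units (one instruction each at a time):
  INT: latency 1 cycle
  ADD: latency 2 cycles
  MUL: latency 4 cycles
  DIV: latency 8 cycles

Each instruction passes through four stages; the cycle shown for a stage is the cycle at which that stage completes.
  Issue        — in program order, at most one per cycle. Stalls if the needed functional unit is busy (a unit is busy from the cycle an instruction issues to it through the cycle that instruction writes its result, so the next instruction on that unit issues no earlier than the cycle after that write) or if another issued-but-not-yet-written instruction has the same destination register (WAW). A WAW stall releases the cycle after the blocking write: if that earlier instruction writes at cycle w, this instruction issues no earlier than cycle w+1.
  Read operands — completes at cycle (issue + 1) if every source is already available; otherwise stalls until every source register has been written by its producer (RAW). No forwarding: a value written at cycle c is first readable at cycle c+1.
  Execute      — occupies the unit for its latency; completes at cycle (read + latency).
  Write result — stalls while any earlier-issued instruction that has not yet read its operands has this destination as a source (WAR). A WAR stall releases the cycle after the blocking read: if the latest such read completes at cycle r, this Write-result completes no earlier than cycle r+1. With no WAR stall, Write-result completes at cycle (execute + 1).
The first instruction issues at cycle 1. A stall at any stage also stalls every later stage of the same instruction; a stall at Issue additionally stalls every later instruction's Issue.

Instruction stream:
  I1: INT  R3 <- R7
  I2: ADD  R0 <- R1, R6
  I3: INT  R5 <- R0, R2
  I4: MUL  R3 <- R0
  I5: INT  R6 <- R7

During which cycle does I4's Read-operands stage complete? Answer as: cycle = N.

1) issue 1, read 2, done 3, write 4
2) issue 2, read 3, done 5, write 6
3) issue 5, read 7, done 8, write 9  <struct: INT busy until I1 writes@4 / RAW R0: wait I2 write@6>
4) issue 6, read 7, done 11, write 12
5) issue 10, read 11, done 12, write 13  <struct: INT busy until I3 writes@9>

cycle = 7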